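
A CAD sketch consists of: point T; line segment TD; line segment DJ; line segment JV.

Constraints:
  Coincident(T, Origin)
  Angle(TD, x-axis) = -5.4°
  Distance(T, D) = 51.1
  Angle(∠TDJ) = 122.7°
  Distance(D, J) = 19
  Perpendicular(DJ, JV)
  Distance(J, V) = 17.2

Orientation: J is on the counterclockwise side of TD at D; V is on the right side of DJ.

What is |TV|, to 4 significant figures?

76.13

T is at the origin; TD runs at -5.4° with length 51.1, so D = 51.1·(cos -5.4°, sin -5.4°) = (50.87, -4.809). ∠TDJ = 122.7°, so DJ runs at -5.4° + (180° − 122.7°) = 51.90° from the x-axis; with |DJ| = 19.0, J = D + 19.0·(cos 51.90°, sin 51.90°) = (62.60, 10.14). DJ is perpendicular to JV; with |JV| = 17.2 on the right of DJ, V = J + 17.2·(0.7869, -0.6170) = (76.13, -0.4702). Then |TV| = |V − T| = 76.13.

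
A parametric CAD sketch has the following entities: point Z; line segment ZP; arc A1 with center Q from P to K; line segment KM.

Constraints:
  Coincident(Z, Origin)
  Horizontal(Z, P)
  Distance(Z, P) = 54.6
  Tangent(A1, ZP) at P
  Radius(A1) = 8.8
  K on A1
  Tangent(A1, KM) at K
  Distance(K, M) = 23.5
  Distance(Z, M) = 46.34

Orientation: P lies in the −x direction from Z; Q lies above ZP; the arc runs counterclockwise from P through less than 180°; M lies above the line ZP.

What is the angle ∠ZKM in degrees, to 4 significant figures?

74.35°

Checks: |QK| = 8.800 ✓; ∠(QK, KM) = 90.00° ✓; |KM| = 23.50 ✓; |ZM| = 46.34 ✓.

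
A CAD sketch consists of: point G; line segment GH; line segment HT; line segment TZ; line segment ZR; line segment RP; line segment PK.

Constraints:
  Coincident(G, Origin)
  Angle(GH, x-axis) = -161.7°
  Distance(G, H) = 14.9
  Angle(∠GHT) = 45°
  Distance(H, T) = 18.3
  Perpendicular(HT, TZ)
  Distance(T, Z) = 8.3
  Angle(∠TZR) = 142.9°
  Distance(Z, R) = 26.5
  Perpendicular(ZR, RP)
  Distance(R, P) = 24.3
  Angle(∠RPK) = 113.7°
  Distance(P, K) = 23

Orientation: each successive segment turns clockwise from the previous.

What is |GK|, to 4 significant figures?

28.72

G is at the origin; GH runs at -161.7° with length 14.9, so H = (-14.15, -4.678). ∠GHT = 45.0° gives HT at 63.30° from the x-axis; with |HT| = 18.3, T = (-5.924, 11.67). The perpendicularity gives TZ at right angles to HT, so TZ runs at -26.70°; with |TZ| = 8.3, Z = (1.491, 7.941). ∠TZR = 142.9° gives ZR at -63.80° from the x-axis; with |ZR| = 26.5, R = (13.19, -15.84). The perpendicularity gives RP at right angles to ZR, so RP runs at -153.8°; with |RP| = 24.3, P = (-8.612, -26.57). ∠RPK = 113.7° gives PK at 139.9° from the x-axis; with |PK| = 23.0, K = (-26.21, -11.75). Then |GK| = |K − G| = 28.72.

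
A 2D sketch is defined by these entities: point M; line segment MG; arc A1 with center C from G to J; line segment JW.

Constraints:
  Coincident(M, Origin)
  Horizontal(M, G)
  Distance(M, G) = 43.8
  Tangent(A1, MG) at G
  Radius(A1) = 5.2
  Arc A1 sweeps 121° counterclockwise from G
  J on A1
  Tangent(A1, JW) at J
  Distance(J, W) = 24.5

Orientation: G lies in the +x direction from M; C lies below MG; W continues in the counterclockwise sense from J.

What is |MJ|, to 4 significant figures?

40.12

M is at the origin; MG is horizontal with |MG| = 43.8 and G on the +x side, so G = (43.80, 0.000). A1 meets MG tangentially, so CG is at right angles to MG, so C = G + (0, -5.2) = (43.80, -5.200). On A1, G sits at bearing 90° from C; a 121° counterclockwise sweep puts J at bearing 211°, so J = C + 5.2·(cos 211°, sin 211°) = (39.34, -7.878). Then |MJ| = |J − M| = 40.12.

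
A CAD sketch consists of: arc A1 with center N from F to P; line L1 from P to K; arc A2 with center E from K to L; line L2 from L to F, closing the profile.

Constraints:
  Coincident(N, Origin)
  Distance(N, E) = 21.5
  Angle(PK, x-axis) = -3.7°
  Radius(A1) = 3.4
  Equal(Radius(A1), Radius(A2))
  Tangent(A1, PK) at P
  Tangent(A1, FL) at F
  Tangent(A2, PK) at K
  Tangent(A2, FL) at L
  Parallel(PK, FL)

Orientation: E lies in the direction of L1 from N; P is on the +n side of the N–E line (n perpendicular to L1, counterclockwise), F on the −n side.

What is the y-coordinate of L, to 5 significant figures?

-4.7804

Tangency of A1 to both parallel lines with radius 3.4 puts P and F at N ± 3.4·n: P = (0.21941, 3.3929), F = (-0.21941, -3.3929). Equal radii place K and L the same way about E: K = E + 3.4·n = (21.675, 2.0055), L = E − 3.4·n = (21.236, -4.7804). So L.y = -4.7804.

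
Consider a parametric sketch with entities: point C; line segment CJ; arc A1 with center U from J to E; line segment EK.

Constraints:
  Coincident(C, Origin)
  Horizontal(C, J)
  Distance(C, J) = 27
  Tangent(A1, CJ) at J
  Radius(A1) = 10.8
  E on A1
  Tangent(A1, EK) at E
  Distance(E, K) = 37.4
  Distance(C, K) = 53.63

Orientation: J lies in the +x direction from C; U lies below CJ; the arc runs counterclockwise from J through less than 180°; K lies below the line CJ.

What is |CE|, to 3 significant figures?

20.4

C is at the origin; C and J share the same y with |CJ| = 27.0 and J on the +x side, so J = (27.0, 0.00). The tangent condition forces UJ to be normal to CJ, so U = J + (0, -10.8) = (27.0, -10.8). Since UE ⟂ EK (tangency), |UK| = √(10.8² + 37.4²) = 38.9 regardless of where E sits on A1. So K lies on both circle(C, 53.63) and circle(U, 38.9); the below-CJ intersection is K = (21.1, -49.3). E is the foot of the tangent from K: E = (16.3, -12.2).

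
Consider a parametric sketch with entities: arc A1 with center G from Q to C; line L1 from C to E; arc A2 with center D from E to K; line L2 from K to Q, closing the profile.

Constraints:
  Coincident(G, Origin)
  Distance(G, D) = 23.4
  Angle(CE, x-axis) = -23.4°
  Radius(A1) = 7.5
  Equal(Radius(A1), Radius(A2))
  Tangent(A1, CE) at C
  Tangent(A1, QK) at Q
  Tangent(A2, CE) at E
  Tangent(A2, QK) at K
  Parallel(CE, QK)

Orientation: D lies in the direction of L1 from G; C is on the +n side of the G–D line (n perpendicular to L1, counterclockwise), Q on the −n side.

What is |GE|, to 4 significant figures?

24.57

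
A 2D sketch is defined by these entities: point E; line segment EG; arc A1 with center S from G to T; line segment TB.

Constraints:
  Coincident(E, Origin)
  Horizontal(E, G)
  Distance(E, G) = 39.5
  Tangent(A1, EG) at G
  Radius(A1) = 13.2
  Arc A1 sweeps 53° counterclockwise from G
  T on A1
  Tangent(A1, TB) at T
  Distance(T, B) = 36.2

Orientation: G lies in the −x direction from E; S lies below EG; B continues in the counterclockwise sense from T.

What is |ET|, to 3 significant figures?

50.3

E is at the origin; EG is horizontal with |EG| = 39.5 and G on the −x side, so G = (-39.5, 0.00). A1 meets EG tangentially, so SG is at right angles to EG, so S = G + (0, -13.2) = (-39.5, -13.2). On A1, G sits at bearing 90° from S; a 53° counterclockwise sweep puts T at bearing 143°, so T = S + 13.2·(cos 143°, sin 143°) = (-50.0, -5.26). Then |ET| = |T − E| = 50.3.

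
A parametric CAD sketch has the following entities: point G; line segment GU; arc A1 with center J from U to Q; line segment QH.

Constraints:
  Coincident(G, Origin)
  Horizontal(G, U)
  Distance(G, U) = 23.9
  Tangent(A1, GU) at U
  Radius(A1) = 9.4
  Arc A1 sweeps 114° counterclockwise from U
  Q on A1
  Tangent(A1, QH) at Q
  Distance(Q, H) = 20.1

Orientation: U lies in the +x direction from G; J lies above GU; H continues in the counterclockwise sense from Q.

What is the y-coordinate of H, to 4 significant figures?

31.59

G is at the origin; GU is horizontal with |GU| = 23.9 and U on the +x side, so U = (23.90, 0.000). Tangency of A1 to GU means the radius JU is perpendicular to GU, so J = U + (0, 9.4) = (23.90, 9.400). On A1, U sits at bearing -90° from J; a 114° counterclockwise sweep puts Q at bearing 24°, so Q = J + 9.4·(cos 24°, sin 24°) = (32.49, 13.22). Tangency of A1 to QH means the radius JQ is perpendicular to QH, so QH runs along (−sin 24°, cos 24°); with |QH| = 20.1, H = (24.31, 31.59). So H.y = 31.59.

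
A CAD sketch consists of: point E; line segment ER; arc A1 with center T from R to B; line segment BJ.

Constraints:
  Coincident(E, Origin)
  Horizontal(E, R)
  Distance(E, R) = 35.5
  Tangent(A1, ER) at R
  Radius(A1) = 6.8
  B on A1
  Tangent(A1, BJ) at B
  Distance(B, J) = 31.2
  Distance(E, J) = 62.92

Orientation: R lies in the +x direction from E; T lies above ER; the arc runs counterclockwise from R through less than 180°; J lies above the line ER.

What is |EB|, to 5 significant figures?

42.027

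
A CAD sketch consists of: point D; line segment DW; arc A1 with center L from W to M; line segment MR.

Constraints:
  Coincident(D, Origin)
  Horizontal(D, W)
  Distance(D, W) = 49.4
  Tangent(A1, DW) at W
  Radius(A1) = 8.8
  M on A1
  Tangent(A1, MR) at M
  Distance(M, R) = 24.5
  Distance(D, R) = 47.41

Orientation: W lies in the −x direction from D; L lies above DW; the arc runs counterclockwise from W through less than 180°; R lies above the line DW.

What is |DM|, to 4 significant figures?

41.38

Checks: |LW| = 8.800 ✓; |LM| = 8.800 ✓; ∠(LM, MR) = 90.00° ✓; |MR| = 24.50 ✓; |DR| = 47.41 ✓.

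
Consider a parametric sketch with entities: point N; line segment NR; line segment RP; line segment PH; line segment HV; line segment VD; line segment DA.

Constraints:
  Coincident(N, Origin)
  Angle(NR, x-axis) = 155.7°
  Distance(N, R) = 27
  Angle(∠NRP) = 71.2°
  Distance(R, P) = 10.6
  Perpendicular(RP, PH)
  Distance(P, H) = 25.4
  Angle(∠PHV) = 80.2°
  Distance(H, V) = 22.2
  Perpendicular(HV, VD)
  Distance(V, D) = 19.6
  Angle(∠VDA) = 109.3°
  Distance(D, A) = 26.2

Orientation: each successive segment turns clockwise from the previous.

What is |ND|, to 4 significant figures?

28.59

N is at the origin; NR runs at 155.7° with length 27.0, so R = (-24.61, 11.11). ∠NRP = 71.2° gives RP at 46.90° from the x-axis; with |RP| = 10.6, P = (-17.37, 18.85). The perpendicularity gives PH at right angles to RP, so PH runs at -43.10°; with |PH| = 25.4, H = (1.181, 1.495). ∠PHV = 80.2° gives HV at -142.9° from the x-axis; with |HV| = 22.2, V = (-16.53, -11.90). The perpendicularity gives VD at right angles to HV, so VD runs at 127.1°; with |VD| = 19.6, D = (-28.35, 3.737). Then |ND| = |D − N| = 28.59.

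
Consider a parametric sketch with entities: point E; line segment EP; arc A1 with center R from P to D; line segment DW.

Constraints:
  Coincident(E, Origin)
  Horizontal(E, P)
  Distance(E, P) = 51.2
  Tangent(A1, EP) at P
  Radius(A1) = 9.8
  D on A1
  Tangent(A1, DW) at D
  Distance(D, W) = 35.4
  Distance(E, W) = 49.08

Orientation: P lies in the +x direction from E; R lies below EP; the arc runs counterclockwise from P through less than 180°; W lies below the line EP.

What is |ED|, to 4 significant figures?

42.52

Checks: |EP| = 51.20 ✓; |RD| = 9.800 ✓; ∠(RD, DW) = 90.00° ✓; |DW| = 35.40 ✓; |EW| = 49.08 ✓.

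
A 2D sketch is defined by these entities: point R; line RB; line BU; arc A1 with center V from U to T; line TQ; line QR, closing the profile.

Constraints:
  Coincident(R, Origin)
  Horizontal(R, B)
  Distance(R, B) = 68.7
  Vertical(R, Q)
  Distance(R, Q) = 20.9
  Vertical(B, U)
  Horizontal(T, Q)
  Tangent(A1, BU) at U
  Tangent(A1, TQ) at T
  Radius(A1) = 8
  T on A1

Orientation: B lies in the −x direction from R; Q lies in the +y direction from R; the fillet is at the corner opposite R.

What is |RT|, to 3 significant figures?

64.2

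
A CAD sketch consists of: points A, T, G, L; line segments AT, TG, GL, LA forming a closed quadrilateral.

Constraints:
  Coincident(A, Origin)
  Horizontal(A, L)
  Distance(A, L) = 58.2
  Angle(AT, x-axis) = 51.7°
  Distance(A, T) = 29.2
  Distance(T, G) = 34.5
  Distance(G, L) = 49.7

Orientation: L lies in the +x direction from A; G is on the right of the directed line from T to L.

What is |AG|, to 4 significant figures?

14.27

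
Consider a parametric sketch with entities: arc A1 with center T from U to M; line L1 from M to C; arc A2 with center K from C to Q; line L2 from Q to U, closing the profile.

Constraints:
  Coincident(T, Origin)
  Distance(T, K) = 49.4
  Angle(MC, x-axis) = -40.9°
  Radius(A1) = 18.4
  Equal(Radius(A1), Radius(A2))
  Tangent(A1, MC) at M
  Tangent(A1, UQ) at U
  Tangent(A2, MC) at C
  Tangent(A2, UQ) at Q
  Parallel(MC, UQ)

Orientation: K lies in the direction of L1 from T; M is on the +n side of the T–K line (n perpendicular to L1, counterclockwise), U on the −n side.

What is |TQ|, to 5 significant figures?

52.715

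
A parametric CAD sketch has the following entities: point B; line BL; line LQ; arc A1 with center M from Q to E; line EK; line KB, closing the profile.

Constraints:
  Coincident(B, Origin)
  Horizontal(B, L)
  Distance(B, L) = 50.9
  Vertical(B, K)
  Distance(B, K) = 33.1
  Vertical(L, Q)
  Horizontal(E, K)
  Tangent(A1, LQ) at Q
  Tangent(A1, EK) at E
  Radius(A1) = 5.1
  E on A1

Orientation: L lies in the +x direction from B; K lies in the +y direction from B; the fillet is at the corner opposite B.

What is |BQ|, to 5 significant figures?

58.093

B is at the origin; B and L share the same y with |BL| = 50.9 and L on the +x side, so L = (50.900, 0.0000). BK is vertical with |BK| = 33.1 and K on the +y side, so K = (0.0000, 33.100). The virtual corner opposite B is at (50.900, 33.100). Since A1 is tangent to LQ there, MQ ⟂ LQ and the tangent condition forces ME to be normal to EK, with radius 5.1, so the center M sits 5.1 in from both sides at M = (45.800, 28.000). That places the tangent points at Q = (50.900, 28.000) on LQ and E = (45.800, 33.100) on EK. Then |BQ| = |Q − B| = 58.093.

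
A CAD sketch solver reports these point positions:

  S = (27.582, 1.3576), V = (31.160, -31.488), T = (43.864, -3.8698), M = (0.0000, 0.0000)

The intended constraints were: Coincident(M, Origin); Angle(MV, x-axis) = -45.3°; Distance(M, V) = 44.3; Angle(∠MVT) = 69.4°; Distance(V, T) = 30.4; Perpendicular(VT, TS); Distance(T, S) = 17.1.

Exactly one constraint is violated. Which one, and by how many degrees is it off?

Perpendicular(VT, TS) — off by 6.90°.

M = (0.00, 0.00) ✓; MV at -45.30° ✓; |MV| = 44.30 ✓; ∠MVT = 69.40° ✓; |VT| = 30.40 ✓; ∠(VT, TS) = 96.90° ✗; |TS| = 17.10 ✓.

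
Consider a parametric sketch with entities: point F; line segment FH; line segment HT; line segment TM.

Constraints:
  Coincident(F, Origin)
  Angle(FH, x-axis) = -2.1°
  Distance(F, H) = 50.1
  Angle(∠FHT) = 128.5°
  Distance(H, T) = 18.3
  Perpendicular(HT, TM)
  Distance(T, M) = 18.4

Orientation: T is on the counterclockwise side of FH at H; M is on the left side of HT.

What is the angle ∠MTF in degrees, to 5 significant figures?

51.611°

∠FHT = 128.5°, so HT runs at -2.1° + (180° − 128.5°) = 49.400° from the x-axis; with |HT| = 18.3, T = H + 18.3·(cos 49.400°, sin 49.400°) = (61.976, 12.059). HT is perpendicular to TM; with |TM| = 18.4 on the left of HT, M = T + 18.4·(-0.75927, 0.65077) = (48.005, 24.033). Then cos ∠MTF = TM·TF / (|TM||TF|), giving 51.611°.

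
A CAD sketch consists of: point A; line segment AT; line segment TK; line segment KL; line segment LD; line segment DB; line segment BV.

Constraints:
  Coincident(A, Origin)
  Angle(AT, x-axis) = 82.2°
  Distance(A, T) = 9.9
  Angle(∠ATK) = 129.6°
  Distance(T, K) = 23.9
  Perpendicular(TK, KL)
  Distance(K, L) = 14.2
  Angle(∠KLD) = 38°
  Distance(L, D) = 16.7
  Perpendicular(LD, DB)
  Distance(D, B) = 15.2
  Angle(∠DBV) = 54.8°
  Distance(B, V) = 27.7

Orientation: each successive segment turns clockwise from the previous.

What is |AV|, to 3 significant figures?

35.3

A is at the origin; AT runs at 82.2° with length 9.9, so T = (1.34, 9.81). ∠ATK = 129.6° gives TK at 31.8° from the x-axis; with |TK| = 23.9, K = (21.7, 22.4). TK ⟂ KL, so KL runs at -58.2°; with |KL| = 14.2, L = (29.1, 10.3). ∠KLD = 38.0° gives LD at 160° from the x-axis; with |LD| = 16.7, D = (13.5, 16.1). LD ⟂ DB, so DB runs at 69.8°; with |DB| = 15.2, B = (18.7, 30.4). ∠DBV = 54.8° gives BV at -55.4° from the x-axis; with |BV| = 27.7, V = (34.4, 7.56). Then |AV| = |V − A| = 35.3.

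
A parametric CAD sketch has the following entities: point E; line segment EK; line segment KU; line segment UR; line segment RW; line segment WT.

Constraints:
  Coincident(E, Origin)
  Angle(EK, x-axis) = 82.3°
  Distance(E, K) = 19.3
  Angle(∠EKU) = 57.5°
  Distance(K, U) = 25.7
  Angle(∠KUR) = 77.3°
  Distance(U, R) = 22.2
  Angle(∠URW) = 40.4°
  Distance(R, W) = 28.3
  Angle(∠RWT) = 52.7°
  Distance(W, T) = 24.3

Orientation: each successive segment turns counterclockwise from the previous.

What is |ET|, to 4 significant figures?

26.38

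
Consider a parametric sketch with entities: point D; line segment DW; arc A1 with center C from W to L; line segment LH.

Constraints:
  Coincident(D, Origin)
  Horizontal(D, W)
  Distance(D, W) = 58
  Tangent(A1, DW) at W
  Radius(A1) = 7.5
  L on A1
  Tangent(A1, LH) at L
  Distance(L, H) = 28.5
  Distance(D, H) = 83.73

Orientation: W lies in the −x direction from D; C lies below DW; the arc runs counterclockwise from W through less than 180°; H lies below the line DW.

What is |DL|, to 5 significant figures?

64.601

D is at the origin; D and W share the same y with |DW| = 58.0 and W on the −x side, so W = (-58.000, 0.0000). A1 meets DW tangentially, so CW is at right angles to DW, so C = W + (0, -7.5) = (-58.000, -7.5000). Since CL ⟂ LH (tangency), |CH| = √(7.5² + 28.5²) = 29.470 regardless of where L sits on A1. So H lies on both circle(D, 83.73) and circle(C, 29.470); the below-DW intersection is H = (-78.760, -28.417). L is the foot of the tangent from H: L = (-64.492, -3.7453).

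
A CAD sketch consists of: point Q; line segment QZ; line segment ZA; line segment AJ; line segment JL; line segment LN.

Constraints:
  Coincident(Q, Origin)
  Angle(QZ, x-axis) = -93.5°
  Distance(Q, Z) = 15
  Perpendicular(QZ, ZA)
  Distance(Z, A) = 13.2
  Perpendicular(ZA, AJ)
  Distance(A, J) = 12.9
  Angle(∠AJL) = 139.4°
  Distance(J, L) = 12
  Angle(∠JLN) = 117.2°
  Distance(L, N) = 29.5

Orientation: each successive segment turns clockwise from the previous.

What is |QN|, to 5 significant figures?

23.307

∠AJL = 139.4° gives JL at 45.900° from the x-axis; with |JL| = 12.0, L = (-4.9526, 7.3273). ∠JLN = 117.2° gives LN at -16.900° from the x-axis; with |LN| = 29.5, N = (23.273, -1.2484). Then |QN| = |N − Q| = 23.307.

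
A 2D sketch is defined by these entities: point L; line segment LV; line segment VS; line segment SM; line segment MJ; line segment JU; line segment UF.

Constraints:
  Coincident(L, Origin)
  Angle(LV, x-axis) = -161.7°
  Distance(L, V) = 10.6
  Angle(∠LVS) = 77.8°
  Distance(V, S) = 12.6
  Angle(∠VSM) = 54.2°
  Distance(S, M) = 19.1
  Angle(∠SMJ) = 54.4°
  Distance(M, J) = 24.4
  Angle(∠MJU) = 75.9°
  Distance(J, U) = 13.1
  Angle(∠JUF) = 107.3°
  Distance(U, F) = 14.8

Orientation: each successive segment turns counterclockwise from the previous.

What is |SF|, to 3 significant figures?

5.10

L is at the origin; LV runs at -161.7° with length 10.6, so V = (-10.1, -3.33). ∠LVS = 77.8° gives VS at -59.5° from the x-axis; with |VS| = 12.6, S = (-3.67, -14.2). ∠VSM = 54.2° gives SM at 66.3° from the x-axis; with |SM| = 19.1, M = (4.01, 3.30). ∠SMJ = 54.4° gives MJ at -168° from the x-axis; with |MJ| = 24.4, J = (-19.9, -1.73). ∠MJU = 75.9° gives JU at -64.0° from the x-axis; with |JU| = 13.1, U = (-14.1, -13.5). ∠JUF = 107.3° gives UF at 8.70° from the x-axis; with |UF| = 14.8, F = (0.505, -11.3). Then |SF| = |F − S| = 5.10.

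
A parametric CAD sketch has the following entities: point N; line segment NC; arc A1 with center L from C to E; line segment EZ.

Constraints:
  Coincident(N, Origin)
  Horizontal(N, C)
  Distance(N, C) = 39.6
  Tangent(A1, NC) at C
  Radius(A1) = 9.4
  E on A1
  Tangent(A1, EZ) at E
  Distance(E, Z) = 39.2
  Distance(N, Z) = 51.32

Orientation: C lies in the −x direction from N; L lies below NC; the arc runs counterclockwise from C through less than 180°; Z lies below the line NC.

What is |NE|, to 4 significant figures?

49.39

Checks: |LE| = 9.400 ✓; ∠(LE, EZ) = 90.00° ✓; |EZ| = 39.20 ✓; |NZ| = 51.32 ✓.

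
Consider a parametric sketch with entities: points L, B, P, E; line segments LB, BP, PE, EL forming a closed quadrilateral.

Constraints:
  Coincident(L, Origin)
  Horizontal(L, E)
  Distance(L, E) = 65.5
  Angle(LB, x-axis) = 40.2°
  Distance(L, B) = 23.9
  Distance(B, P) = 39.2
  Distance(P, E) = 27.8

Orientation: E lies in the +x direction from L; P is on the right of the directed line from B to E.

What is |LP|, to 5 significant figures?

45.125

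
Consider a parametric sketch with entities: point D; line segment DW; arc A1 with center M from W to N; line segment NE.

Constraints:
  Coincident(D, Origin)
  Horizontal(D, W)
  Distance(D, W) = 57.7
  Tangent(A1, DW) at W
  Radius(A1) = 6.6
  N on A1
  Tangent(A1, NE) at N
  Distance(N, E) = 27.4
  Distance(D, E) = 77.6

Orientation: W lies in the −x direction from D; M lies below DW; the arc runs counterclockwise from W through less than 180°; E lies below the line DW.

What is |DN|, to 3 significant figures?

64.3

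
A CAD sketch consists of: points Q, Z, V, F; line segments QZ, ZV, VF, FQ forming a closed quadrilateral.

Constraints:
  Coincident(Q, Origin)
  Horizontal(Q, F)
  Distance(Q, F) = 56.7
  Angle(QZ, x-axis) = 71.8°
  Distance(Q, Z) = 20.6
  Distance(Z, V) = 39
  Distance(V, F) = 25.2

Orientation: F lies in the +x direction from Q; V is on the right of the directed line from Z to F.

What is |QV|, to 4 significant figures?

34.28

Checks: |ZV| = 39.00 ✓; |VF| = 25.20 ✓.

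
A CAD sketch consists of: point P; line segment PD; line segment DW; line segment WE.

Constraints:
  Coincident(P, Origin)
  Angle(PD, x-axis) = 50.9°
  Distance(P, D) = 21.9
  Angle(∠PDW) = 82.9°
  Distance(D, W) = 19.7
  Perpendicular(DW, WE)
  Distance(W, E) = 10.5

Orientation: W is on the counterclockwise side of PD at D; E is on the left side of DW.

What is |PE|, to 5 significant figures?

20.370

P is at the origin; PD runs at 50.9° with length 21.9, so D = 21.9·(cos 50.9°, sin 50.9°) = (13.812, 16.995). ∠PDW = 82.9°, so DW runs at 50.9° + (180° − 82.9°) = 148.00° from the x-axis; with |DW| = 19.7, W = D + 19.7·(cos 148.00°, sin 148.00°) = (-2.8947, 27.435). DW is perpendicular to WE; with |WE| = 10.5 on the left of DW, E = W + 10.5·(-0.52992, -0.84805) = (-8.4589, 18.530). Then |PE| = |E − P| = 20.370.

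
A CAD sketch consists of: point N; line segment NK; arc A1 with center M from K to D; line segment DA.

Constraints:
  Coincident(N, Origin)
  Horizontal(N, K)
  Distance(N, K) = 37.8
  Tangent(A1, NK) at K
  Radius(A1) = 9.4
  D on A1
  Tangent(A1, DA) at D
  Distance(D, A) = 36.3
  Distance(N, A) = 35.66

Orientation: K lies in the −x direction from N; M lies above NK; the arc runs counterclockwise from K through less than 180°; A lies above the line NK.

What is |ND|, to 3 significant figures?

30.3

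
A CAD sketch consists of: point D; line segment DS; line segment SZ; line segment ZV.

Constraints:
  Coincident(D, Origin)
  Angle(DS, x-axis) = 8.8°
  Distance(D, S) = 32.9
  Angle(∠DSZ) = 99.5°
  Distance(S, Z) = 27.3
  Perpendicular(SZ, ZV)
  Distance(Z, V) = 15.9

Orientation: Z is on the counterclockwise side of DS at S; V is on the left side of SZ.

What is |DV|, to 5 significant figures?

36.676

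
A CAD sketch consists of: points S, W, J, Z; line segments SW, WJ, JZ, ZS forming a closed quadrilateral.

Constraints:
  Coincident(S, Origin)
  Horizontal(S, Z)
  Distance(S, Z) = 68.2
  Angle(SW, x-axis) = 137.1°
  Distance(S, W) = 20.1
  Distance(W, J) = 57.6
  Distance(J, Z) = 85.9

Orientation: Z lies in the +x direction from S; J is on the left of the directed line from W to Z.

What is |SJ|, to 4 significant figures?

65.87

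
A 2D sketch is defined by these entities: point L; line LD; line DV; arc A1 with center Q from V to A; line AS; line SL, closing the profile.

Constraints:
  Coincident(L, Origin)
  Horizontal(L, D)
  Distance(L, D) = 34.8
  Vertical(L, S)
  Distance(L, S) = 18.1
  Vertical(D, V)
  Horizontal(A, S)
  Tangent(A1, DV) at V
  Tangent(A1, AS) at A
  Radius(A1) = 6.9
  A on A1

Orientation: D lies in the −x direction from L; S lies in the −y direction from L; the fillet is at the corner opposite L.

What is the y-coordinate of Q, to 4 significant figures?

-11.20

L is at the origin; L and D share the same y with |LD| = 34.8 and D on the −x side, so D = (-34.80, 0.000). LS is vertical with |LS| = 18.1 and S on the −y side, so S = (0.000, -18.10). The virtual corner opposite L is at (-34.80, -18.10). The tangent condition forces QV to be normal to DV and A1 meets AS tangentially, so QA is at right angles to AS, with radius 6.9, so the center Q sits 6.9 in from both sides at Q = (-27.90, -11.20). So Q.y = -11.20.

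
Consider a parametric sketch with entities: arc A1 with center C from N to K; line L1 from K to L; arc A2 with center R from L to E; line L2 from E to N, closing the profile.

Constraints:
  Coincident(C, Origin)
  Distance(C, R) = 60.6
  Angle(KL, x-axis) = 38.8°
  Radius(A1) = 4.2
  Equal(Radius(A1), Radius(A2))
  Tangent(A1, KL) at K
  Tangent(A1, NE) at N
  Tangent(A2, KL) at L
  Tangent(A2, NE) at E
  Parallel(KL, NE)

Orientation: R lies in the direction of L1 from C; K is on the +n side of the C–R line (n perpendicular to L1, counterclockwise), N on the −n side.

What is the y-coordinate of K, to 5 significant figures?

3.2732

The slot axis is L1's direction at 38.8°, so u = (cos 38.8°, sin 38.8°) = (0.77934, 0.62660) and n = (−sin 38.8°, cos 38.8°) = (-0.62660, 0.77934). C is at the origin and R lies 60.6 along u from C, so R = 60.6·u = (47.228, 37.972). Tangency of A1 to both parallel lines with radius 4.2 puts K and N at C ± 4.2·n: K = (-2.6317, 3.2732), N = (2.6317, -3.2732). So K.y = 3.2732.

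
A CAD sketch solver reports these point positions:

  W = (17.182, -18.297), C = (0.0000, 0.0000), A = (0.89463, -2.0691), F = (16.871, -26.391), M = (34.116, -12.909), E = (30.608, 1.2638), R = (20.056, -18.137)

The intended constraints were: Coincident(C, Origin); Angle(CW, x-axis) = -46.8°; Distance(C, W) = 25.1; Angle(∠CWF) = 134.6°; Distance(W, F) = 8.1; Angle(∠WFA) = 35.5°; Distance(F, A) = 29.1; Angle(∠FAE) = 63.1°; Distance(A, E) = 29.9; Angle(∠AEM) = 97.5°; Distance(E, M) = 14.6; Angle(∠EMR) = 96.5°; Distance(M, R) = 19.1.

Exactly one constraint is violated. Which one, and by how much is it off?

Distance(M, R) = 19.1 — off by 4.10.

C = (0.00, 0.00) ✓; CW at -46.80° ✓; |CW| = 25.10 ✓; ∠CWF = 134.6° ✓; |WF| = 8.100 ✓; ∠WFA = 35.50° ✓; |FA| = 29.10 ✓; ∠FAE = 63.10° ✓; |AE| = 29.90 ✓; ∠AEM = 97.50° ✓; |EM| = 14.60 ✓; ∠EMR = 96.49° ✓; |MR| = 15.00 ✗.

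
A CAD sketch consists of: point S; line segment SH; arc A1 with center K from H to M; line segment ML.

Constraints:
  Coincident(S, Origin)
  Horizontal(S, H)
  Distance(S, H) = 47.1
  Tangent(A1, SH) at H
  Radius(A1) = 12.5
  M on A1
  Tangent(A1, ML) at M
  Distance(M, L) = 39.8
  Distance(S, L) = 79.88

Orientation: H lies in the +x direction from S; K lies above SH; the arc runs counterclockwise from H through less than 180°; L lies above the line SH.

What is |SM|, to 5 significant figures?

60.823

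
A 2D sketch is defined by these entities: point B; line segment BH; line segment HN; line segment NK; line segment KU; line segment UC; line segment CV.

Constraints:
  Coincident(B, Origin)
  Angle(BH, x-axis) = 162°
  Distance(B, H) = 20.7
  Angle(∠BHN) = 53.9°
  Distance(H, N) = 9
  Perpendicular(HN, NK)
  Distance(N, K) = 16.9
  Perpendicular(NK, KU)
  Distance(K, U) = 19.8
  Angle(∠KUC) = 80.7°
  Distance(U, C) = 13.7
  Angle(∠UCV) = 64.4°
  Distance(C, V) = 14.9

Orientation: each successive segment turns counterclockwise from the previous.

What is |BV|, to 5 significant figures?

9.8258

∠KUC = 80.7° gives UC at -152.60° from the x-axis; with |UC| = 13.7, C = (-19.142, 15.608). ∠UCV = 64.4° gives CV at -37.000° from the x-axis; with |CV| = 14.9, V = (-7.2419, 6.6409). Then |BV| = |V − B| = 9.8258.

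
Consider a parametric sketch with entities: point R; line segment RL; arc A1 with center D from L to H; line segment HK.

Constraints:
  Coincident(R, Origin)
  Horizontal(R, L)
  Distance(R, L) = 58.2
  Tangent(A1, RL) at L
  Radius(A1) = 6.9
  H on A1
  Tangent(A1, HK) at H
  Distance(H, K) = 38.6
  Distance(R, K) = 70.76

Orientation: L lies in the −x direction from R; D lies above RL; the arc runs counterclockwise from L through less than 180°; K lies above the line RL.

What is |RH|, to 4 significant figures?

51.84

R is at the origin; R and L share the same y with |RL| = 58.2 and L on the −x side, so L = (-58.20, 0.000). A1 meets RL tangentially, so DL is at right angles to RL, so D = L + (0, 6.9) = (-58.20, 6.900). Since DH ⟂ HK (tangency), |DK| = √(6.9² + 38.6²) = 39.21 regardless of where H sits on A1. So K lies on both circle(R, 70.76) and circle(D, 39.21); the above-RL intersection is K = (-53.88, 45.87). H is the foot of the tangent from K: H = (-51.32, 7.358).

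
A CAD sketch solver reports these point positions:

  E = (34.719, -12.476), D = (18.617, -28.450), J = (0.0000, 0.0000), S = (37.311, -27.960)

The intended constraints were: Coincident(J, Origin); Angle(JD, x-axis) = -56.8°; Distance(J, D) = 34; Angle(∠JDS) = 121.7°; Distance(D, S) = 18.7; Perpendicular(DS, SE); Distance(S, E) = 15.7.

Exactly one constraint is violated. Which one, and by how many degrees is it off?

Perpendicular(DS, SE) — off by 8.00°.

J = (0.00, 0.00) ✓; JD at -56.80° ✓; |JD| = 34.00 ✓; ∠JDS = 121.7° ✓; |DS| = 18.70 ✓; ∠(DS, SE) = 98.00° ✗; |SE| = 15.70 ✓.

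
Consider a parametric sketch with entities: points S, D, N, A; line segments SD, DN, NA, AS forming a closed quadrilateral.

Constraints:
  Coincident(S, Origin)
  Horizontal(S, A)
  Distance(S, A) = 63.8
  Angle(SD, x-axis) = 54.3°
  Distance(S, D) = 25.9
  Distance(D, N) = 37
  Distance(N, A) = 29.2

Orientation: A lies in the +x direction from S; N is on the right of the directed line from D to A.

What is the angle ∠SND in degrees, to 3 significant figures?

40.8°

S is at the origin; SA is horizontal with |SA| = 63.8 and A in +x, so A = (63.8, 0). SD runs at 54.3° with |SD| = 25.9, so D = (15.1, 21.0). N is determined by |DN| = 37.0 and |NA| = 29.2 together: it lies at the intersection of circle(D, 37.0) and circle(A, 29.2). With |DA| = 53.0, the foot of the radical line on DA is 31.4 from D and the perpendicular offset is √(37.0² − 31.4²) = 19.6. Taking the right-of-DA solution: N = (36.2, -9.40).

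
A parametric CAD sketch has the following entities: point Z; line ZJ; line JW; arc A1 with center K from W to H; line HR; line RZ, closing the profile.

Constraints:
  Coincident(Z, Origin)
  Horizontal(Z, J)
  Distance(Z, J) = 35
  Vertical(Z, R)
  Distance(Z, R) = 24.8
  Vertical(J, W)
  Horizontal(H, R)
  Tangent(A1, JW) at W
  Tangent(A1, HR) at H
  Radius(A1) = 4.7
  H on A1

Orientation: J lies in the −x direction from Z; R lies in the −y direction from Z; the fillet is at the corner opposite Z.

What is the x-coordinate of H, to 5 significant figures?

-30.300

The virtual corner opposite Z is at (-35.000, -24.800). The tangent condition forces KW to be normal to JW and tangency of A1 to HR means the radius KH is perpendicular to HR, with radius 4.7, so the center K sits 4.7 in from both sides at K = (-30.300, -20.100). That places the tangent points at W = (-35.000, -20.100) on JW and H = (-30.300, -24.800) on HR. So H.x = -30.300.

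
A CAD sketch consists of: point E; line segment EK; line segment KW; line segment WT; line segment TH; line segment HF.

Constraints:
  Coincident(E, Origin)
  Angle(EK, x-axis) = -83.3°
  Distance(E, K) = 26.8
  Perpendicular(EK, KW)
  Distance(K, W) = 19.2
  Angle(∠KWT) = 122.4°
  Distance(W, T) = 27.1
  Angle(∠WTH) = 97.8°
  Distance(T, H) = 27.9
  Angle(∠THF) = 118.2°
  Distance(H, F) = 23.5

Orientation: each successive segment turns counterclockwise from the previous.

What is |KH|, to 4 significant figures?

42.73

∠KWT = 122.4° gives WT at 64.30° from the x-axis; with |WT| = 27.1, T = (33.95, 0.04229). ∠WTH = 97.8° gives TH at 146.5° from the x-axis; with |TH| = 27.9, H = (10.68, 15.44). Then |KH| = |H − K| = 42.73.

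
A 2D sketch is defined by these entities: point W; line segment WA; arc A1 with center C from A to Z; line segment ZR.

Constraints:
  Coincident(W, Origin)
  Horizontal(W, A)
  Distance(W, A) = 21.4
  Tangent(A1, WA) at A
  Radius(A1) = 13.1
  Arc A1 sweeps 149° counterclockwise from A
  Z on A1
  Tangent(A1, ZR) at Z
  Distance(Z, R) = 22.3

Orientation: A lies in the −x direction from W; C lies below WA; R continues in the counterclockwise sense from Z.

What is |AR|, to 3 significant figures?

37.9

W is at the origin; WA is horizontal with |WA| = 21.4 and A on the −x side, so A = (-21.4, 0.00). The tangent condition forces CA to be normal to WA, so C = A + (0, -13.1) = (-21.4, -13.1). On A1, A sits at bearing 90° from C; a 149° counterclockwise sweep puts Z at bearing 239°, so Z = C + 13.1·(cos 239°, sin 239°) = (-28.1, -24.3). A1 meets ZR tangentially, so CZ is at right angles to ZR, so ZR runs along (−sin 239°, cos 239°); with |ZR| = 22.3, R = (-9.03, -35.8). Then |AR| = |R − A| = 37.9.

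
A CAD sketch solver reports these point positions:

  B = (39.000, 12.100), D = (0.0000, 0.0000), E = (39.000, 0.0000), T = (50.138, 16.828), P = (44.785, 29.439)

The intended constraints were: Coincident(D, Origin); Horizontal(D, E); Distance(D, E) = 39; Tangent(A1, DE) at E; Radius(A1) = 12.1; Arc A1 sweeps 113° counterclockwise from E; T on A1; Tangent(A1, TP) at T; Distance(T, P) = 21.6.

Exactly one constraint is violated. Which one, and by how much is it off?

Distance(T, P) = 21.6 — off by 7.90.

D = (0.00, 0.00) ✓; D.y = 0.00, E.y = 0.00 ✓; |DE| = 39.00 ✓; ∠(BE, ED) = 90.00° ✓; |BE| = 12.10 ✓; bearing(B→T) − bearing(B→E) = 113.0° ✓; |BT| = 12.10 ✓; ∠(BT, TP) = 90.00° ✓; |TP| = 13.70 ✗.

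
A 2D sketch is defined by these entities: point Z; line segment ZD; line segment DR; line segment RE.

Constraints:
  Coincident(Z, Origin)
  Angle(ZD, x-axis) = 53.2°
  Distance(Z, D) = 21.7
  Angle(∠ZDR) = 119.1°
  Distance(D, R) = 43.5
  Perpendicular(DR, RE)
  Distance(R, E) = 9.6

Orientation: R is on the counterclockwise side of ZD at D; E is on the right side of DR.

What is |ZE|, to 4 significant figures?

61.14

Z is at the origin; ZD runs at 53.2° with length 21.7, so D = 21.7·(cos 53.2°, sin 53.2°) = (13.00, 17.38). ∠ZDR = 119.1°, so DR runs at 53.2° + (180° − 119.1°) = 114.1° from the x-axis; with |DR| = 43.5, R = D + 43.5·(cos 114.1°, sin 114.1°) = (-4.764, 57.08). DR ⟂ RE; with |RE| = 9.6 on the right of DR, E = R + 9.6·(0.9128, 0.4083) = (4.000, 61.00). Then |ZE| = |E − Z| = 61.14.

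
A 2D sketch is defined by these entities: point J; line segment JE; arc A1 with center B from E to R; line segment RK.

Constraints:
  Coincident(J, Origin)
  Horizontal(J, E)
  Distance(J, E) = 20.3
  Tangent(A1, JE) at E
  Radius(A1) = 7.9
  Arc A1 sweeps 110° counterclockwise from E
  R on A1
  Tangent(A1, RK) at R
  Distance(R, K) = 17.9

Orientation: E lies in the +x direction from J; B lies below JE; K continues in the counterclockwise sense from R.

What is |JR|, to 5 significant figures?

16.679

The tangent condition forces BE to be normal to JE, so B = E + (0, -7.9) = (20.300, -7.9000). On A1, E sits at bearing 90° from B; a 110° counterclockwise sweep puts R at bearing 200°, so R = B + 7.9·(cos 200°, sin 200°) = (12.876, -10.602). Then |JR| = |R − J| = 16.679.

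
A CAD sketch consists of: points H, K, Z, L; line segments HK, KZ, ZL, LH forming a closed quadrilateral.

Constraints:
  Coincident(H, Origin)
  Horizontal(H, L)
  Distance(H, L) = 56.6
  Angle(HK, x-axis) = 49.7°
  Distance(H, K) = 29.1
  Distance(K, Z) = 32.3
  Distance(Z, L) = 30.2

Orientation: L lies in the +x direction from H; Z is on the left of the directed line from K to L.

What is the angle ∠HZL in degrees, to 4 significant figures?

71.66°

H is at the origin; HL is horizontal with |HL| = 56.6 and L in +x, so L = (56.6, 0). HK runs at 49.7° with |HK| = 29.1, so K = (18.82, 22.19). Z is determined by |KZ| = 32.3 and |ZL| = 30.2 together: it lies at the intersection of circle(K, 32.3) and circle(L, 30.2). With |KL| = 43.82, the foot of the radical line on KL is 23.41 from K and the perpendicular offset is √(32.3² − 23.41²) = 22.26. Taking the left-of-KL solution: Z = (50.28, 29.53).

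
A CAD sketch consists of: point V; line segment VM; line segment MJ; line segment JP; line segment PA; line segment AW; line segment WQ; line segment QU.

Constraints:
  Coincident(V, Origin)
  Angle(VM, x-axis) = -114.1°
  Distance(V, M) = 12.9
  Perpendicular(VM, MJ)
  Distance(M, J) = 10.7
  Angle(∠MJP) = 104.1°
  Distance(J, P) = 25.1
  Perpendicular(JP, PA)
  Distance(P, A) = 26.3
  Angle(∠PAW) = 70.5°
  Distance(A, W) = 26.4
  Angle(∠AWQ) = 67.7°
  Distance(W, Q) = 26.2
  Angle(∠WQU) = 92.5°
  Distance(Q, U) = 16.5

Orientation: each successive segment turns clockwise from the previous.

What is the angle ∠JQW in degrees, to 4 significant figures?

41.60°

V is at the origin; VM runs at -114.1° with length 12.9, so M = (-5.267, -11.78). The perpendicularity gives MJ at right angles to VM, so MJ runs at 155.9°; with |MJ| = 10.7, J = (-15.03, -7.406). ∠MJP = 104.1° gives JP at 80.00° from the x-axis; with |JP| = 25.1, P = (-10.68, 17.31). JP is perpendicular to PA, so PA runs at -10.00°; with |PA| = 26.3, A = (15.22, 12.75). ∠PAW = 70.5° gives AW at -119.5° from the x-axis; with |AW| = 26.4, W = (2.224, -10.23). ∠AWQ = 67.7° gives WQ at 128.2° from the x-axis; with |WQ| = 26.2, Q = (-13.98, 10.36). Then cos ∠JQW = QJ·QW / (|QJ||QW|), giving 41.60°.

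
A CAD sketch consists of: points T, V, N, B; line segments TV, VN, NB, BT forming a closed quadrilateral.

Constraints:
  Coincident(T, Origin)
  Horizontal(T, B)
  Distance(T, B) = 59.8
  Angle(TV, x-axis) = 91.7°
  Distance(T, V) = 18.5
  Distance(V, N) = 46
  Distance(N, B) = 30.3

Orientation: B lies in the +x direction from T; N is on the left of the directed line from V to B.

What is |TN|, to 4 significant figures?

51.94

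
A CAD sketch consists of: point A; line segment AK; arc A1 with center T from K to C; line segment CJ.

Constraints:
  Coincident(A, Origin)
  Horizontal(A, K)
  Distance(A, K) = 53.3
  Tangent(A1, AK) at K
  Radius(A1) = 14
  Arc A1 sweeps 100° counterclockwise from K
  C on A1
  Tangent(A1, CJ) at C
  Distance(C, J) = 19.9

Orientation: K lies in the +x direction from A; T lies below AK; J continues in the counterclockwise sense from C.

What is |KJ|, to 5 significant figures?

37.481

A is at the origin; AK is horizontal with |AK| = 53.3 and K on the +x side, so K = (53.300, 0.0000). A1 meets AK tangentially, so TK is at right angles to AK, so T = K + (0, -14) = (53.300, -14.000). On A1, K sits at bearing 90° from T; a 100° counterclockwise sweep puts C at bearing 190°, so C = T + 14.0·(cos 190°, sin 190°) = (39.513, -16.431). The tangent condition forces TC to be normal to CJ, so CJ runs along (−sin 190°, cos 190°); with |CJ| = 19.9, J = (42.968, -36.029). Then |KJ| = |J − K| = 37.481.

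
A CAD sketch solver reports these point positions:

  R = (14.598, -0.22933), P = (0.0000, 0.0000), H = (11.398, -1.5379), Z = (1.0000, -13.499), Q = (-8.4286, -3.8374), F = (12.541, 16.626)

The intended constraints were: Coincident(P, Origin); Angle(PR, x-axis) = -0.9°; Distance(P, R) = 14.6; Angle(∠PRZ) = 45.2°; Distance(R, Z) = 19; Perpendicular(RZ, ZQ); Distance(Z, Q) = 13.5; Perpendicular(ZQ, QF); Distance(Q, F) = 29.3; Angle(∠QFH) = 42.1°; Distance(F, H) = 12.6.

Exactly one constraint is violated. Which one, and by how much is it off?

Distance(F, H) = 12.6 — off by 5.60.

P = (0.00, 0.00) ✓; PR at -0.9000° ✓; |PR| = 14.60 ✓; ∠PRZ = 45.20° ✓; |RZ| = 19.00 ✓; ∠(RZ, ZQ) = 90.00° ✓; |ZQ| = 13.50 ✓; ∠(ZQ, QF) = 90.00° ✓; |QF| = 29.30 ✓; ∠QFH = 42.10° ✓; |FH| = 18.20 ✗.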